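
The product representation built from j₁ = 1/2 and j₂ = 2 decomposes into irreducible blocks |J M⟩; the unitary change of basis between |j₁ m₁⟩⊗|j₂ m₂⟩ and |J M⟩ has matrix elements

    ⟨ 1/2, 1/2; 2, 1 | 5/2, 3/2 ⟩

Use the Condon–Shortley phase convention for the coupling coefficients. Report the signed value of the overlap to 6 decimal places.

j₁+j₂−J=0  J+j₁−j₂=1  J−j₁+j₂=4  j₁+j₂+J+1=6
(j₁±m₁, j₂±m₂, J±M) = (1,0,3,1,4,1)
P² = 144/5
sum k=0..0:
  [0] +1/6 = 1/6
S = 1/6
C² = P²·S² = 4/5 ; C = +0.894427

+0.894427  (= +√(4/5))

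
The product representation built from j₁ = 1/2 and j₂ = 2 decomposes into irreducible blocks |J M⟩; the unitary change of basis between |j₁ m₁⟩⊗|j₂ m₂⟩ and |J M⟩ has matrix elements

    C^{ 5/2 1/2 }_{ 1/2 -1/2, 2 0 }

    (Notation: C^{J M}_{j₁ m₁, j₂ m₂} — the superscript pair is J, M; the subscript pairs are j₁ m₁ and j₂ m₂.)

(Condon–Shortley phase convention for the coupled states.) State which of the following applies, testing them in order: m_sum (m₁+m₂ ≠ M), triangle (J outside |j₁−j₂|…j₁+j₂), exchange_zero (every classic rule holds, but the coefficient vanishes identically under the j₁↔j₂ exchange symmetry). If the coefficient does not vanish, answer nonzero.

m-sum: m₁+m₂ = -1/2+0 = -1/2, M = 1/2  ✗ ⇒ coefficient is 0

m_sum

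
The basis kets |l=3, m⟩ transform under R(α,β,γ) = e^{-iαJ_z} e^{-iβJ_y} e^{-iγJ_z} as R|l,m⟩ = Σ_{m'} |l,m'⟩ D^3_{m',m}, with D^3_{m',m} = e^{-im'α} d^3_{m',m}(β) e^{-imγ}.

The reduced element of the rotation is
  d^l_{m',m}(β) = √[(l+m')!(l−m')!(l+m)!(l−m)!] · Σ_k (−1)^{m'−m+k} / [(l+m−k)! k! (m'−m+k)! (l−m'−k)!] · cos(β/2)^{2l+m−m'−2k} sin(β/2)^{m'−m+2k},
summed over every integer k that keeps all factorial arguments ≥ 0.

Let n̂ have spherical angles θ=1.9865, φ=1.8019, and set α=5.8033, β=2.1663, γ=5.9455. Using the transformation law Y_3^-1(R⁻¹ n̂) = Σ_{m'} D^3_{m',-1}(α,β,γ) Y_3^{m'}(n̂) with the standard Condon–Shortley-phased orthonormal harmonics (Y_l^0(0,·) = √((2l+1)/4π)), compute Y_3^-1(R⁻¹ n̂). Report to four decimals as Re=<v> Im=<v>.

Need the full column D^3_{m',-1} for m'=−3..3 at α=5.8033, β=2.1663, γ=5.9455.
cos(β/2)=0.468548, sin(β/2)=0.883438
d^3_{-3,-1}: single k=2 term ⇒ +0.145685;  D = -0.029877-0.142588i
d^3_{-2,-1}: k∈[1..2] ⇒ +0.063088 -0.448560 = -0.385472;  D = -0.104058+0.371161i
d^3_{-1,-1}: k∈[0..2] ⇒ +0.010581 -0.300925 +0.802350 = +0.512006;  D = +0.350210-0.373501i
d^3_{0,-1}: k∈[0..2] ⇒ -0.069109 +0.737059 -0.873424 = -0.205475;  D = -0.193870+0.068075i
d^3_{1,-1}: k∈[0..2] ⇒ +0.225694 -1.069800 +0.475397 = -0.368709;  D = -0.364987-0.052254i
d^3_{2,-1}: k∈[0..1] ⇒ -0.448560 +0.797324 = +0.348764;  D = +0.283428+0.203236i
d^3_{3,-1}: single k=0 term ⇒ +0.517915;  D = +0.234014+0.462031i
Y_3^{m'}(θ=1.9865,φ=1.8019) and Σ D·Y over m':
  (-0.0299-0.1426i)·(+0.2042+0.2457i)  (-0.1041+0.3712i)·(+0.3092-0.1540i)  (+0.3502-0.3735i)·(+0.0125+0.0531i)  (-0.1939+0.0681i)·(+0.3292+0.0000i)  (-0.3650-0.0523i)·(-0.0125+0.0531i)  (+0.2834+0.2032i)·(+0.3092+0.1540i)  (+0.2340+0.4620i)·(-0.2042+0.2457i)
Y_3^-1(R⁻¹ n̂) = -0.083308+0.181597i

Re=-0.0833 Im=0.1816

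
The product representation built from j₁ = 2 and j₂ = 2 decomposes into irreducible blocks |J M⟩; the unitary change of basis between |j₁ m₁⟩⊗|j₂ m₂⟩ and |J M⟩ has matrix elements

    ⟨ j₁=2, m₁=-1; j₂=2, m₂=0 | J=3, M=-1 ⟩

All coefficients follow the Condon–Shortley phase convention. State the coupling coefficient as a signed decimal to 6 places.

√[7·1!3!3!/8! · 1!3!2!2!2!4!] = √(36/5)
  +(−1)^0/∏(0,1,3,2,0,1)! = 1/12  (running 1/12)
  +(−1)^1/∏(1,0,2,1,1,2)! = -1/4  (running -1/6)
⟨..|..⟩ = √(36/5)·(-1/6) = -0.447214

−√(1/5) = -0.447214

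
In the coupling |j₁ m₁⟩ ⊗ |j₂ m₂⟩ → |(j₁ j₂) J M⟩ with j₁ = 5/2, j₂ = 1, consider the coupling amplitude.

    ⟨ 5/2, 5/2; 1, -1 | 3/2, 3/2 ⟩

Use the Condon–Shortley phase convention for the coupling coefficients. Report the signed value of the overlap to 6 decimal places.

+√(2/3) ≈ +0.816497

triangle: 2!×3!×0!/6! = 12/720
(j±m)!: 5!×0!×0!×2!×3!×0! = 1440
prefactor² = (2J+1)×Δ×N² = 96
  k=0: +1/(0!×2!×0!×0!×3!×0!) = 1/12
Σ = 1/12  ⇒  CG² = 96×(1/12)² = 2/3
CG = +√(2/3) = +0.816497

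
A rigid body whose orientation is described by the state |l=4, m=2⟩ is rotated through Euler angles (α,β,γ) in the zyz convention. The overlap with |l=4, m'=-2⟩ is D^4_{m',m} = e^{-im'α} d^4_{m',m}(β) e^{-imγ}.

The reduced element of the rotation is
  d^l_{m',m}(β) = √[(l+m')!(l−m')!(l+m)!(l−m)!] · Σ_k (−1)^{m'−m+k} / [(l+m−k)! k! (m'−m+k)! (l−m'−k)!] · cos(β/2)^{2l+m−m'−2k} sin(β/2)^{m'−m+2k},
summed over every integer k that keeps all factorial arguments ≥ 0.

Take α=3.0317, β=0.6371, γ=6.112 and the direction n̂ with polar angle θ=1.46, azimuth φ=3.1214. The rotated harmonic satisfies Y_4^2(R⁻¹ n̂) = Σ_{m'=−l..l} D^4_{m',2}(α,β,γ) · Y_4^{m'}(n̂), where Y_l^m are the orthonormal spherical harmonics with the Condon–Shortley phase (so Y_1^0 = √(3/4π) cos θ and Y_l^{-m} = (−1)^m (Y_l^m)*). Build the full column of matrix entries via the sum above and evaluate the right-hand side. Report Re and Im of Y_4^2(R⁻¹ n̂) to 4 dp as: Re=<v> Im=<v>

Need the full column D^4_{m',2} for m'=−4..4 at α=3.0317, β=0.6371, γ=6.1120.
cos(β/2)=0.949691, sin(β/2)=0.313190
d^4_{-4,2}: single k=6 term ⇒ +0.004504;  D = +0.004483-0.000437i
d^4_{-3,2}: k∈[5..6] ⇒ +0.028971 -0.001050 = +0.027921;  D = -0.027919-0.000354i
d^4_{-2,2}: k∈[4..6] ⇒ +0.117395 -0.010214 +0.000093 = +0.107274;  D = +0.106469+0.013117i
d^4_{-1,2}: k∈[3..5] ⇒ +0.335621 -0.054751 +0.001191 = +0.282061;  D = -0.274473-0.064984i
d^4_{0,2}: k∈[2..4] ⇒ +0.682699 -0.197993 +0.008075 = +0.492781;  D = +0.464181+0.165437i
d^4_{1,2}: k∈[1..3] ⇒ +0.925803 -0.503431 +0.036501 = +0.458873;  D = -0.412738-0.200529i
d^4_{2,2}: k∈[0..2] ⇒ +0.661694 -0.863554 +0.117395 = -0.084465;  D = -0.071466-0.045021i
d^4_{3,2}: k∈[0..1] ⇒ -0.816482 +0.266391 = -0.550091;  D = +0.430473+0.342481i
d^4_{4,2}: single k=0 term ⇒ +0.380791;  D = +0.270189+0.268328i
Y_4^{m'}(θ=1.46,φ=3.1214) and Σ D·Y over m':
  (+0.0045-0.0004i)·(+0.4304+0.0348i)  (-0.0279-0.0004i)·(-0.1356-0.0082i)  (+0.1065+0.0131i)·(-0.3019-0.0122i)  (-0.2745-0.0650i)·(+0.1515+0.0031i)  (+0.4642+0.1654i)·(+0.2791+0.0000i)  (-0.4127-0.2005i)·(-0.1515+0.0031i)  (-0.0715-0.0450i)·(-0.3019+0.0122i)  (+0.4305+0.3425i)·(+0.1356-0.0082i)  (+0.2702+0.2683i)·(+0.4304-0.0348i)
Y_4^2(R⁻¹ n̂) = +0.334011+0.221286i

Re=0.3340 Im=0.2213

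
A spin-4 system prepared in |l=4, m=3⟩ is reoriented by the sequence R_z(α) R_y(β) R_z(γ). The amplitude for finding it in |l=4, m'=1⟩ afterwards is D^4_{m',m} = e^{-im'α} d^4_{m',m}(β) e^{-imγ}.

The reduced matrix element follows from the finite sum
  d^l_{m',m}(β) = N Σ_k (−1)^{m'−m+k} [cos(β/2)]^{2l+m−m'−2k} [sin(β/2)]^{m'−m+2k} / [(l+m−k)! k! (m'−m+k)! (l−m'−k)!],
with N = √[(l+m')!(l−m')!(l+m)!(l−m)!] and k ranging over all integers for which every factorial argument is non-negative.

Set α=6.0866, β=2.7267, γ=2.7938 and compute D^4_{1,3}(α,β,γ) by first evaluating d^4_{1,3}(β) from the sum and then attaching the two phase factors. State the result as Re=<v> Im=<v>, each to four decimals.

Split into d^4_{1,3}(β=2.7267) × two z-phases.
With c≡cos(β/2)=0.205962 and s≡sin(β/2)=0.978560, N=[120·6·5040·1]^{1/2}=1904.940944
k∈{2,3} keeps every argument non-negative
  k=2: (−1)^0·1904.9409/(240)·0.2060^6·0.9786^2 = +0.000580
  k=3: (−1)^1·1904.9409/(144)·0.2060^4·0.9786^4 = -0.021828
d^4_{1,3}(2.7267) = +0.000580 -0.021828 = -0.021248
D = (+0.980739+0.195322i)·(-0.021248)·(-0.503304-0.864109i) = +0.006902+0.020096i

Re=0.0069 Im=0.0201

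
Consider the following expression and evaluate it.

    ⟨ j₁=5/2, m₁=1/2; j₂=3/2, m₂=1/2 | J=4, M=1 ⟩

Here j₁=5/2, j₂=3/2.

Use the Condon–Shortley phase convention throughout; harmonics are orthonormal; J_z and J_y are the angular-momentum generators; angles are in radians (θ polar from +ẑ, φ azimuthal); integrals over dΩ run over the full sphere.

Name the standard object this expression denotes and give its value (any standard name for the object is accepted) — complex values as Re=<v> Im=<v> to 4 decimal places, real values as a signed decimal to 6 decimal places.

Clebsch–Gordan coefficient, +√(15/28) ≈ +0.731925

This is a Clebsch–Gordan (vector-coupling) coefficient.
j₁+j₂−J=0  J+j₁−j₂=5  J−j₁+j₂=3  j₁+j₂+J+1=9
(j₁±m₁, j₂±m₂, J±M) = (3,2,2,1,5,3)
P² = 2160/7
sum k=0..0:
  [0] +1/24 = 1/24
S = 1/24
C² = P²·S² = 15/28 ; C = +0.731925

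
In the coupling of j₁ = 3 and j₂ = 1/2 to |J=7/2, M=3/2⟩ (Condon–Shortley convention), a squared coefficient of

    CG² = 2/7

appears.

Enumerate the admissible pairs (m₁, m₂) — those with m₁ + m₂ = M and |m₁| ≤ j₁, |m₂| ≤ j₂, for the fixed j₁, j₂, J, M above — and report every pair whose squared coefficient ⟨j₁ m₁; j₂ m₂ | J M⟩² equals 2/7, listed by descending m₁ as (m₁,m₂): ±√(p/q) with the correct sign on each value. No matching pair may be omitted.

Admissible pairs with m₁+m₂ = M = 3/2: (1,1/2), (2,-1/2)
  (m₁,m₂)=(2,-1/2): CG² = 2/7, CG = +√(2/7)   ← matches the target
  (m₁,m₂)=(1,1/2): CG² = 5/7, CG = +√(5/7)
Pairs with CG² = 2/7: (2,-1/2): +√(2/7)

(2,-1/2): +√(2/7)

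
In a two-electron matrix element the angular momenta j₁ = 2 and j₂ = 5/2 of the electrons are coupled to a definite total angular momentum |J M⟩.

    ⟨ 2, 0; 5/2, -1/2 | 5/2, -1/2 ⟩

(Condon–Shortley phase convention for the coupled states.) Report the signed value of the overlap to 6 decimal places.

√[6·2!2!3!/8! · 2!2!2!3!2!3!] = √(72/35)
  +(−1)^0/∏(0,2,2,2,0,1)! = 1/8  (running 1/8)
  +(−1)^1/∏(1,1,1,1,1,2)! = -1/2  (running -3/8)
  +(−1)^2/∏(2,0,0,0,2,3)! = 1/24  (running -1/3)
⟨..|..⟩ = √(72/35)·(-1/3) = -0.478091

-0.478091  (= −√(8/35))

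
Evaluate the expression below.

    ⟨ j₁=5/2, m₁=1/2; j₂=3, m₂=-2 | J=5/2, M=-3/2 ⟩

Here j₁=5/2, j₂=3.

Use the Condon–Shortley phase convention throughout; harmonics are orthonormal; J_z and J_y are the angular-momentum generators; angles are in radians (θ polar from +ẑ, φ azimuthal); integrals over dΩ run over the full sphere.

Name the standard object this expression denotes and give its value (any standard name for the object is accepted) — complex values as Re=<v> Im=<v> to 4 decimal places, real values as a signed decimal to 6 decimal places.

This is a Clebsch–Gordan (vector-coupling) coefficient.
j₁+j₂−J=3  J+j₁−j₂=2  J−j₁+j₂=3  j₁+j₂+J+1=9
(j₁±m₁, j₂±m₂, J±M) = (3,2,1,5,1,4)
P² = 288/7
sum k=0..1:
  [0] +1/24 = 1/24
  [1] −1/12 = -1/12
S = -1/24
C² = P²·S² = 1/14 ; C = -0.267261

Clebsch–Gordan coefficient, −√(1/14) ≈ -0.267261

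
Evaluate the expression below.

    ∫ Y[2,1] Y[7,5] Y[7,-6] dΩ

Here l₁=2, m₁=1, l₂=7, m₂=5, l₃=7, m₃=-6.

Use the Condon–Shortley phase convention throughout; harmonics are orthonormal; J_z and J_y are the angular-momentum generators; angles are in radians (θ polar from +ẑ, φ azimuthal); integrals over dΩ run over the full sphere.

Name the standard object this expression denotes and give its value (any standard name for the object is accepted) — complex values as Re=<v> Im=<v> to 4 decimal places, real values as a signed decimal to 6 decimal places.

Gaunt coefficient, +0.196071

This is a Gaunt coefficient — the integral of a triple product of spherical harmonics over the sphere.
m-sum 0 ✓  L=16 even ✓  5≤7≤9 ✓
Π(2lᵢ+1) = 5×15×15 = 1125
triangle coeff Δ(2,7,7) = 1/185640
Σ_t [0,2]: t=0:+1/2419200 t=1:−1/518400 t=2:+1/2419200 = -1/907200
(3j)²=56/3315 [(2 7 7; 0 0 0)], sign=+1
Σ_t [0,1]: t=0:+1/958003200 t=1:−1/79833600 = -1/87091200
(3j)²=121/4760 [(2 7 7; 1 5 -6)], sign=+1
⇒ 4πI² = 1815/3757
I = (+1)√(1815/3757/(4π)) = 0.19607074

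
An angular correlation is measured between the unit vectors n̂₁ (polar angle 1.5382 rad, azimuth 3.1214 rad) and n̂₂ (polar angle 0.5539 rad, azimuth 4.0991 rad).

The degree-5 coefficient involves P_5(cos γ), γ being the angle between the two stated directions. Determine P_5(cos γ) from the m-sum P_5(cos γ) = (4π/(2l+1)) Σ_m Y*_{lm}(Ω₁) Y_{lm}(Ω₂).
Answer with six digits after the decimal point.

0.339064

Expand P_5 via completeness: Σ_{m} conj(Y_{5,m}) at Ω₁ times Y_{5,m} at Ω₂ —
  term(m=-5) = 0.00152 + 0.00852j   from Y*(Ω₁)=-0.46054 + 0.04666j, Y(Ω₂)=-0.00140 - 0.01864j
  term(m=-4) = -0.00328 + 0.00317j   from Y*(Ω₁)=0.04758 - 0.00385j, Y(Ω₂)=-0.07380 + 0.06071j
  term(m=-3) = 0.09284 + 0.01964j   from Y*(Ω₁)=0.34146 - 0.02071j, Y(Ω₂)=0.26743 + 0.07375j
  term(m=-2) = 0.00963 + 0.02379j   from Y*(Ω₁)=-0.05495 + 0.00222j, Y(Ω₂)=-0.15745 - 0.43921j
  term(m=-1) = 0.05525 - 0.08196j   from Y*(Ω₁)=-0.31529 + 0.00637j, Y(Ω₂)=-0.18040 + 0.25631j
  term(m=+0) = -0.01512 + 0.00000j   from Y*(Ω₁)=0.05689 + 0.00000j, Y(Ω₂)=-0.26571 + 0.00000j
  term(m=+1) = 0.05525 + 0.08196j   from Y*(Ω₁)=0.31529 + 0.00637j, Y(Ω₂)=0.18040 + 0.25631j
  term(m=+2) = 0.00963 - 0.02379j   from Y*(Ω₁)=-0.05495 - 0.00222j, Y(Ω₂)=-0.15745 + 0.43921j
  term(m=+3) = 0.09284 - 0.01964j   from Y*(Ω₁)=-0.34146 - 0.02071j, Y(Ω₂)=-0.26743 + 0.07375j
  term(m=+4) = -0.00328 - 0.00317j   from Y*(Ω₁)=0.04758 + 0.00385j, Y(Ω₂)=-0.07380 - 0.06071j
  term(m=+5) = 0.00152 - 0.00852j   from Y*(Ω₁)=0.46054 + 0.04666j, Y(Ω₂)=0.00140 - 0.01864j
Accumulated sum 0.29680 + 0.00000j; after 4π/(2l+1) scaling, 0.33906 + 0.00000j ⇒ P_5 = 0.339064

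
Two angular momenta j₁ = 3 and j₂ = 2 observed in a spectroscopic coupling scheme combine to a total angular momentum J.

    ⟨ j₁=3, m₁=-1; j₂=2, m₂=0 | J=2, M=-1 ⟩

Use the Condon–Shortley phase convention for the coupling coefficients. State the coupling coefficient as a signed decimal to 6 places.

triangle: 3!×3!×1!/8! = 36/40320
(j±m)!: 2!×4!×2!×2!×1!×3! = 1152
prefactor² = (2J+1)×Δ×N² = 36/7
  k=1: −1/(1!×2!×3!×1!×0!×0!) = -1/12
  k=2: +1/(2!×1!×2!×0!×1!×1!) = 1/4
Σ = 1/6  ⇒  CG² = 36/7×(1/6)² = 1/7
CG = +√(1/7) = +0.377964

+√(1/7) = +0.377964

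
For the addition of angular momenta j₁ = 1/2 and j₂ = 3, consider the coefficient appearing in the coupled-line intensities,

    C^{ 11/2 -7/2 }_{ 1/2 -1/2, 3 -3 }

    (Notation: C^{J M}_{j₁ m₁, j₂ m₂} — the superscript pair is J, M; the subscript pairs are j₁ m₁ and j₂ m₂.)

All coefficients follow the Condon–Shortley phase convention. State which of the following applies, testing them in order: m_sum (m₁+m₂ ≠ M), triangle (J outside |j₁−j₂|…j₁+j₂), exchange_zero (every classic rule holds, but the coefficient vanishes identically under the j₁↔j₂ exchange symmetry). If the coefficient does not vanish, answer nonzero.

triangle

m-sum: m₁+m₂ = -1/2+(-3) = -7/2, M = -7/2  ✓
triangle: need |j₁−j₂| ≤ J ≤ j₁+j₂, i.e. J ∈ [5/2, 7/2]; J = 11/2 is outside ✗ ⇒ coefficient is 0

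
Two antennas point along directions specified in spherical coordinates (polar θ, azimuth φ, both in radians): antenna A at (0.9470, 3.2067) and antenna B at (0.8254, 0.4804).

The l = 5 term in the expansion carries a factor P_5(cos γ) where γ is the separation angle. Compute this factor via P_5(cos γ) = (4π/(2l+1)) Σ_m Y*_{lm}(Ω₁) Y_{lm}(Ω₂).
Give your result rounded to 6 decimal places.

Summing Y*_{l m}(θ₁,φ₁)·Y_{l m}(θ₂,φ₂) over m ∈ [−5, 5]; prefactor 4π/(2·5+1) = 1.142397:
  term(m=-5) = 0.00788 + 0.01422j   from Y*(Ω₁)=-0.15492 - 0.05229j, Y(Ω₂)=-0.07346 - 0.06702j
  term(m=-4) = -0.00975 - 0.10756j   from Y*(Ω₁)=0.35955 + 0.09581j, Y(Ω₂)=-0.09974 - 0.27257j
  term(m=-3) = -0.05271 + 0.15648j   from Y*(Ω₁)=-0.37578 - 0.07435j, Y(Ω₂)=0.05571 - 0.42743j
  term(m=-2) = 0.00245 - 0.00268j   from Y*(Ω₁)=0.01526 + 0.00200j, Y(Ω₂)=0.13516 - 0.19338j
  term(m=-1) = -0.07428 + 0.03275j   from Y*(Ω₁)=0.34554 + 0.02253j, Y(Ω₂)=-0.20791 + 0.10835j
  term(m=+0) = 0.03249 + 0.00000j   from Y*(Ω₁)=-0.10586 + 0.00000j, Y(Ω₂)=-0.30696 + 0.00000j
  term(m=+1) = -0.07428 - 0.03275j   from Y*(Ω₁)=-0.34554 + 0.02253j, Y(Ω₂)=0.20791 + 0.10835j
  term(m=+2) = 0.00245 + 0.00268j   from Y*(Ω₁)=0.01526 - 0.00200j, Y(Ω₂)=0.13516 + 0.19338j
  term(m=+3) = -0.05271 - 0.15648j   from Y*(Ω₁)=0.37578 - 0.07435j, Y(Ω₂)=-0.05571 - 0.42743j
  term(m=+4) = -0.00975 + 0.10756j   from Y*(Ω₁)=0.35955 - 0.09581j, Y(Ω₂)=-0.09974 + 0.27257j
  term(m=+5) = 0.00788 - 0.01422j   from Y*(Ω₁)=0.15492 - 0.05229j, Y(Ω₂)=0.07346 - 0.06702j
Total Σ_m = -0.22034 - 0.00000j. Multiply by 1.142397: -0.25172 - 0.00000j. P_5(cos γ) = -0.251720

-0.251720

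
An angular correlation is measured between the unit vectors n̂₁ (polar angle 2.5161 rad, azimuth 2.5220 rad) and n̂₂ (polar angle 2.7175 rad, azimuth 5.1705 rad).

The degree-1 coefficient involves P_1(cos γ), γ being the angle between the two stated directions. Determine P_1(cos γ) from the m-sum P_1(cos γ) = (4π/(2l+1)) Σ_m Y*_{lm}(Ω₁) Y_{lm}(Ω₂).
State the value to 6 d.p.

0.526632

Term-by-term m-sum for l=1 (normalisation 4π/3 = 4.188790):
  m=-1: Y*=-0.16468 + 0.11747j  Y=0.06287 + 0.12751j  product -0.02533 - 0.01361j
  m=+0: Y*=-0.39610 + 0.00000j  Y=-0.44532 + 0.00000j  product 0.17639 + 0.00000j
  m=+1: Y*=0.16468 + 0.11747j  Y=-0.06287 + 0.12751j  product -0.02533 + 0.01361j
Total Σ_m = 0.12572 + 0.00000j. Multiply by 4.188790: 0.52663 + 0.00000j. P_1(cos γ) = 0.526632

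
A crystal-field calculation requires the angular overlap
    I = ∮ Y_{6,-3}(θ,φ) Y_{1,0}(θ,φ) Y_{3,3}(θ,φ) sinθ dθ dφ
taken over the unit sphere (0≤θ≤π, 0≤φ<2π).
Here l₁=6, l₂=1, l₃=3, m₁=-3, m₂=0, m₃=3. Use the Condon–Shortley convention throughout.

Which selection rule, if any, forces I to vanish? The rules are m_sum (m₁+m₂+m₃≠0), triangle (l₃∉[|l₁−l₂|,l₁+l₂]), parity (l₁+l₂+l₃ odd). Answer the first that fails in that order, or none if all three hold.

triangle

m₁+m₂+m₃ = -3 + 0 + 3 = 0  ✓
triangle: need |l₁−l₂| ≤ l₃ ≤ l₁+l₂ = [5,7]; l₃=3 is outside  ✗
parity: l₁+l₂+l₃ = 10 is even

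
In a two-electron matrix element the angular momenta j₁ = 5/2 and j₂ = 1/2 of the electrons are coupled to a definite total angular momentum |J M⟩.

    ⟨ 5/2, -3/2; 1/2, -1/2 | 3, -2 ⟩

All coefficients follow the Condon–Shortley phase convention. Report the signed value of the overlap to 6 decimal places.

+√(5/6) ≈ +0.912871

j₁+j₂−J=0  J+j₁−j₂=5  J−j₁+j₂=1  j₁+j₂+J+1=7
(j₁±m₁, j₂±m₂, J±M) = (1,4,0,1,1,5)
P² = 480
sum k=0..0:
  [0] +1/24 = 1/24
S = 1/24
C² = P²·S² = 5/6 ; C = +0.912871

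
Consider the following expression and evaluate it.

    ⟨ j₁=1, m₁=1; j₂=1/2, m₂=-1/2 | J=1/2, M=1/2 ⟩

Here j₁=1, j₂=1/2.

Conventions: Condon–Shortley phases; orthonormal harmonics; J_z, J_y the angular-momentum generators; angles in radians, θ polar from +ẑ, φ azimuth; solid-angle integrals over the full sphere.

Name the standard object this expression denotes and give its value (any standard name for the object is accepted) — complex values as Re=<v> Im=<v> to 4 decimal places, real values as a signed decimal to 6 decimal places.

This is a Clebsch–Gordan (vector-coupling) coefficient.
√[2·1!1!0!/3! · 2!0!0!1!1!0!] = √(2/3)
  +(−1)^0/∏(0,1,0,0,1,0)! = 1  (running 1)
⟨..|..⟩ = √(2/3)·(1) = +0.816497

Clebsch–Gordan coefficient, +√(2/3) ≈ +0.816497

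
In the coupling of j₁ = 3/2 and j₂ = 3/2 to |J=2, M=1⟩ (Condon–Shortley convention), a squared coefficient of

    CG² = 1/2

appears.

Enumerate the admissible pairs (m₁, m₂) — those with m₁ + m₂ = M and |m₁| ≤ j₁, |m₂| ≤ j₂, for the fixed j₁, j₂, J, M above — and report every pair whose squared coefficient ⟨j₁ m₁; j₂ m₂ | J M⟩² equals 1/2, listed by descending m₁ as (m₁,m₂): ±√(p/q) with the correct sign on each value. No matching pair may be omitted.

Admissible pairs with m₁+m₂ = M = 1: (-1/2,3/2), (1/2,1/2), (3/2,-1/2)
  (m₁,m₂)=(3/2,-1/2): CG² = 1/2, CG = +√(1/2)   ← matches the target
  (m₁,m₂)=(1/2,1/2): CG² = 0/1, CG = 0
  (m₁,m₂)=(-1/2,3/2): CG² = 1/2, CG = −√(1/2)   ← matches the target
Pairs with CG² = 1/2: (3/2,-1/2): +√(1/2); (-1/2,3/2): −√(1/2)

(3/2,-1/2): +√(1/2); (-1/2,3/2): −√(1/2)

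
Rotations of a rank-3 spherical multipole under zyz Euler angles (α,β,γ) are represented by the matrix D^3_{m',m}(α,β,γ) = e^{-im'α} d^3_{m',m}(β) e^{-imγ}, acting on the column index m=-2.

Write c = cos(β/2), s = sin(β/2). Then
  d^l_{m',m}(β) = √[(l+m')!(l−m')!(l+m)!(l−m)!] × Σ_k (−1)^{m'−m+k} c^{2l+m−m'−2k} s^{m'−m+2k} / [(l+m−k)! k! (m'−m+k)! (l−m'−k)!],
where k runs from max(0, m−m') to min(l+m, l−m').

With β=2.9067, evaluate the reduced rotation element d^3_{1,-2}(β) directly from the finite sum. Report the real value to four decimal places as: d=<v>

d=0.3480

d^3_{1,-2}(β=2.9067) via the finite sum:
Half-angle: c=0.117177, s=0.993111. N=√(24·2·1·120)=75.894664
k∈{0,1} keeps every argument non-negative
  k=0: (−1)^3·75.8947/(12)·0.1172^3·0.9931^3 = -0.009967
  k=1: (−1)^4·75.8947/(24)·0.1172^1·0.9931^5 = +0.357956
d^3_{1,-2}(2.9067) = -0.009967 +0.357956 = +0.347990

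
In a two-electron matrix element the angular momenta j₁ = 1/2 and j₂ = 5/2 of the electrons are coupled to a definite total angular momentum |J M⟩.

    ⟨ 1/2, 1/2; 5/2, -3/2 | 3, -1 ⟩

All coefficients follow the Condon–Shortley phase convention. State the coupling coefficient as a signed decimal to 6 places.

√[7·0!1!5!/7! · 1!0!1!4!2!4!] = √(192)
  +(−1)^0/∏(0,0,0,1,1,4)! = 1/24  (running 1/24)
⟨..|..⟩ = √(192)·(1/24) = +0.577350

+0.577350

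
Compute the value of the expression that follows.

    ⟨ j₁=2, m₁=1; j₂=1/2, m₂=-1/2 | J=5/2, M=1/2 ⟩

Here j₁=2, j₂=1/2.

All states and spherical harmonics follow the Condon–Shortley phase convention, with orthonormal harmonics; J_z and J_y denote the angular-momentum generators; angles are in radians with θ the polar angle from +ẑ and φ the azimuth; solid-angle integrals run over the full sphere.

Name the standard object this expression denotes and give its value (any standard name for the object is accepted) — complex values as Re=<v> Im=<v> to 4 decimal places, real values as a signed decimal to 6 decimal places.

This is a Clebsch–Gordan (vector-coupling) coefficient.
j₁+j₂−J=0  J+j₁−j₂=4  J−j₁+j₂=1  j₁+j₂+J+1=6
(j₁±m₁, j₂±m₂, J±M) = (3,1,0,1,3,2)
P² = 72/5
sum k=0..0:
  [0] +1/6 = 1/6
S = 1/6
C² = P²·S² = 2/5 ; C = +0.632456

Clebsch–Gordan coefficient, +√(2/5) ≈ +0.632456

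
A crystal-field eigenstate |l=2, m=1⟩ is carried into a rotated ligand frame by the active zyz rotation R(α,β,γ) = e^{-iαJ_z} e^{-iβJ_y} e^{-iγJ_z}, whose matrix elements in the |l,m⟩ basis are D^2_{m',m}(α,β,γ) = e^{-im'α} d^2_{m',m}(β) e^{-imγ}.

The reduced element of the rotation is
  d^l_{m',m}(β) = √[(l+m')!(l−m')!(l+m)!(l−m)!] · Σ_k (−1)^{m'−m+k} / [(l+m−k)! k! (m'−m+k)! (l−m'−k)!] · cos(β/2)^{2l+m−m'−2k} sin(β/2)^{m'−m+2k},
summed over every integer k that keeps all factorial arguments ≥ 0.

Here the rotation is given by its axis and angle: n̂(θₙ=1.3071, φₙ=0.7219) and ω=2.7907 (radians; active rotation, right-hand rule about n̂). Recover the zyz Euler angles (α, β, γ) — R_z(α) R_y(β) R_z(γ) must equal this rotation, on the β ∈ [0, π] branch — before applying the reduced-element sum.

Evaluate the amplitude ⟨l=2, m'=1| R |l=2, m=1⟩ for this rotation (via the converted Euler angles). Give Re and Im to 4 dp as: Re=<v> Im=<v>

Axis–angle → zyz. n̂ = (sinθₙcosφₙ, sinθₙsinφₙ, cosθₙ) = (+0.724607, +0.637970, +0.260651), ω = 2.7907.
R = I cosω + sinω [n̂]ₓ + (1−cosω) n̂n̂ᵀ gives
  R = [+0.079052, +0.806792, +0.585524; +0.985982, -0.149856, +0.073368; +0.146937, +0.571516, -0.807328]
β = atan2(√(R₁₃²+R₂₃²), R₃₃) = 2.510407; α = atan2(R₂₃, R₁₃) mod 2π = 0.124654; γ = atan2(R₃₂, −R₃₁) mod 2π = 1.822447
D^2_{1,1}(0.1247,2.5104,1.8224) = e^{-i·1·0.1247}·d^2_{1,1}(2.5104)·e^{-i·1·1.8224}. Compute d first:
Half-angle: c=0.310380, s=0.950613. N=√(6·1·6·1)=6.000000
k: max(0,(1)−(1))=0 … min(2+(1),2−(1))=1
  k=0: (−1)^0·6.0000/(6)·0.3104^4·0.9506^0 = +0.009281
  k=1: (−1)^1·6.0000/(2)·0.3104^2·0.9506^2 = -0.261166
d^2_{1,1}(2.5104) = +0.009281 -0.261166 = -0.251885
Attach z-rotation phases: D = e^{-i(1)(0.1247)}·(-0.251885)·e^{-i(1)(1.8224)} = +0.092564+0.234261i

Re=0.0926 Im=0.2343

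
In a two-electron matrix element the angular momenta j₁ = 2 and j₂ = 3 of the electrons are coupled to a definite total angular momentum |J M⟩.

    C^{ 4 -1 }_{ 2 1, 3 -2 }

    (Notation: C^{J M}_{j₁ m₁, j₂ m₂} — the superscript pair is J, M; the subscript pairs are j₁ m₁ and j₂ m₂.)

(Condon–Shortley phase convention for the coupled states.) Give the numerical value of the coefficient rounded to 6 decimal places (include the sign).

triangle: 1!×3!×5!/10! = 720/3628800
(j±m)!: 3!×1!×1!×5!×3!×5! = 518400
prefactor² = (2J+1)×Δ×N² = 6480/7
  k=0: +1/(0!×1!×1!×1!×2!×4!) = 1/48
  k=1: −1/(1!×0!×0!×0!×3!×5!) = -1/720
Σ = 7/360  ⇒  CG² = 6480/7×(7/360)² = 7/20
CG = +√(7/20) = +0.591608

+0.591608  (= +√(7/20))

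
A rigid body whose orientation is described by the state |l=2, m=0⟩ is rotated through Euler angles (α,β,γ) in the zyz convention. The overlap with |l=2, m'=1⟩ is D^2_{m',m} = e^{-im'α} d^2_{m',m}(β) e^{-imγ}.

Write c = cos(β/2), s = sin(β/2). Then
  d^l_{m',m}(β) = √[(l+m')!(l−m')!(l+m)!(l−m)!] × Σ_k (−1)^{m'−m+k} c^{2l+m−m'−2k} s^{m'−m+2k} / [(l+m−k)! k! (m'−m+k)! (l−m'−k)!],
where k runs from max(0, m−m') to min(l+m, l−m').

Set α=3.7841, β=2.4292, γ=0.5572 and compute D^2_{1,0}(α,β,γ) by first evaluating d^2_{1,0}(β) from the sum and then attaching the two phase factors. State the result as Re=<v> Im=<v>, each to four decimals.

Re=-0.4850 Im=0.3630

First d^2_{1,0}(β=2.4292), then the phase factors e^{-i(1)α} and e^{-i(0)γ}:
With c≡cos(β/2)=0.348712 and s≡sin(β/2)=0.937230, N=[6·1·2·2]^{1/2}=4.898979
The bounds max(0,m−m')=0 and min(l+m,l−m')=1 give 2 terms
  k=0: (−1)^1·4.8990/(2)·0.3487^3·0.9372^1 = -0.097347
  k=1: (−1)^2·4.8990/(2)·0.3487^1·0.9372^3 = +0.703203
d^2_{1,0}(2.4292) = -0.097347 +0.703203 = +0.605856
Phases: e^{-i·(1)·3.7841}=-0.800596+0.599205i, e^{-i·(0)·0.5572}=+1.000000+0.000000i ⇒ D=-0.485046+0.363032i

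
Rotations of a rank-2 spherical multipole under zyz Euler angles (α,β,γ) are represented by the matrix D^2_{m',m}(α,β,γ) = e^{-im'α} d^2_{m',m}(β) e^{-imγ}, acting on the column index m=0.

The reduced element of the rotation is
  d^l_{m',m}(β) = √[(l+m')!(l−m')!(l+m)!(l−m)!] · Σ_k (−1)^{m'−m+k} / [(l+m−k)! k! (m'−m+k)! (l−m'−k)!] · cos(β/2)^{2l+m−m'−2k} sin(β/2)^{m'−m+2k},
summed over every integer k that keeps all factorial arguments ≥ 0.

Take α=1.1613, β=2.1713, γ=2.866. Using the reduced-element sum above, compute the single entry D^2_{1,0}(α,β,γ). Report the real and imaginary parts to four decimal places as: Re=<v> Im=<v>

Re=0.2273 Im=-0.5238

D^2_{1,0}(1.1613,2.1713,2.8660) = e^{-i·1·1.1613}·d^2_{1,0}(2.1713)·e^{-i·0·2.8660}. Compute d first:
With c≡cos(β/2)=0.466338 and s≡sin(β/2)=0.884607, N=[6·1·2·2]^{1/2}=4.898979
k∈{0,1} keeps every argument non-negative
  k=0: (−1)^1·4.8990/(2)·0.4663^3·0.8846^1 = -0.219749
  k=1: (−1)^2·4.8990/(2)·0.4663^1·0.8846^3 = +0.790728
d^2_{1,0}(2.1713) = -0.219749 +0.790728 = +0.570978
D = (+0.398147-0.917321i)·(+0.570978)·(+1.000000+0.000000i) = +0.227333-0.523771i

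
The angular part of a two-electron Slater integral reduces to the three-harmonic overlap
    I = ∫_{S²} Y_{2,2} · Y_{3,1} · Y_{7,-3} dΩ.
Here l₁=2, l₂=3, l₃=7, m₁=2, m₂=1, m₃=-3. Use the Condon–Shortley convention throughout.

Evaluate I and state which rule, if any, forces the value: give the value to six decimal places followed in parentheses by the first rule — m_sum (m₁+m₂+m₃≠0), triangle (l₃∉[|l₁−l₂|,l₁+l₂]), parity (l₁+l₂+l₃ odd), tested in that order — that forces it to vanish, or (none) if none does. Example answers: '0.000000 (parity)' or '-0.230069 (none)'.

0.000000 (triangle)

l₃=7 ∉ [1,5] — triangle fails ⇒ I = 0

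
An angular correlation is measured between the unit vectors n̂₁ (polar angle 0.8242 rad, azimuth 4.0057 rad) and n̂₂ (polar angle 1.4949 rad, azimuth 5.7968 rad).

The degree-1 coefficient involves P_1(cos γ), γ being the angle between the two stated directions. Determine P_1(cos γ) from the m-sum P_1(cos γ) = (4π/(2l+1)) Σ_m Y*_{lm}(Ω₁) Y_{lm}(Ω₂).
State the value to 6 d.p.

Term-by-term m-sum for l=1 (normalisation 4π/3 = 4.188790):
  m=-1: (-0.164664-0.192863i) × (+0.304547+0.161031i) = -0.019091-0.085252i  (running Σ = -0.019091-0.085252i)
  m=0: (+0.331832-0.000000i) × (+0.037048+0.000000i) = +0.012294+0.000000i  (running Σ = -0.006798-0.085252i)
  m=1: (+0.164664-0.192863i) × (-0.304547+0.161031i) = -0.019091+0.085252i  (running Σ = -0.025889+0.000000i)
Total Σ_m = -0.025889+0.000000i. Multiply by 4.188790: -0.108442+0.000000i. P_1(cos γ) = -0.108442

-0.108442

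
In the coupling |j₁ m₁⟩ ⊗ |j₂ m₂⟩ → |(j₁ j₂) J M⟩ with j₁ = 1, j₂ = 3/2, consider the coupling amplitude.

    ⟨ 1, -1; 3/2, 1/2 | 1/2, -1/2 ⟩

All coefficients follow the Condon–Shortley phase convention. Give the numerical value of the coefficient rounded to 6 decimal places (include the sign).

+√(1/6) ≈ +0.408248

triangle: 2!*0!*1!/4! = 2/24
(j±m)!: 0!*2!*2!*1!*0!*1! = 4
prefactor² = (2J+1)*Δ*N² = 2/3
  k=2: +1/(2!*0!*0!*0!*0!*1!) = 1/2
Σ = 1/2  ⇒  CG² = 2/3*(1/2)² = 1/6
CG = +√(1/6) = +0.408248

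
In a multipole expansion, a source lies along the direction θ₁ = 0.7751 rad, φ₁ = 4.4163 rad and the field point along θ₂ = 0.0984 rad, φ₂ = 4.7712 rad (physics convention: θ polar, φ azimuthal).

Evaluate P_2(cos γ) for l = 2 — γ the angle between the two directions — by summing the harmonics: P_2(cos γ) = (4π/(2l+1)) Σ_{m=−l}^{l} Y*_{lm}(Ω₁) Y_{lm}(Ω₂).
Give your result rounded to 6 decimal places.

Summing Y*_{l m}(θ₁,φ₁)·Y_{l m}(θ₂,φ₂) over m ∈ [−2, 2]; prefactor 4π/(2·2+1) = 2.513274:
  m=-2: (-0.156951+0.105583i) × (-0.003702+0.000437i) = +0.000535-0.000460i  (running Σ = +0.000535-0.000460i)
  m=-1: (-0.112684-0.369387i) × (+0.004439+0.075398i) = +0.027351-0.010136i  (running Σ = +0.027886-0.010596i)
  m=0: (+0.167439-0.000000i) × (+0.621651+0.000000i) = +0.104089+0.000000i  (running Σ = +0.131974-0.010596i)
  m=1: (+0.112684-0.369387i) × (-0.004439+0.075398i) = +0.027351+0.010136i  (running Σ = +0.159325-0.000460i)
  m=2: (-0.156951-0.105583i) × (-0.003702-0.000437i) = +0.000535+0.000460i  (running Σ = +0.159860+0.000000i)
Accumulated sum +0.159860+0.000000i; after 4π/(2l+1) scaling, +0.401773+0.000000i ⇒ P_2 = 0.401773

0.401773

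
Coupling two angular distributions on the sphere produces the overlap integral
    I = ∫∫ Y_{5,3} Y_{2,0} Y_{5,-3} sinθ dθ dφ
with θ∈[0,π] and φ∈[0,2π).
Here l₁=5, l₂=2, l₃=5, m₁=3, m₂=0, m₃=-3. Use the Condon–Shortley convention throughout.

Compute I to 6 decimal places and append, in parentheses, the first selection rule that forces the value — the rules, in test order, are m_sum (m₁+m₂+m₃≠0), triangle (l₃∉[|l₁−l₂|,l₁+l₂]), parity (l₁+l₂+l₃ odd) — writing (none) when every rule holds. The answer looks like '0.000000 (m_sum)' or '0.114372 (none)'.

-0.016174 (none)

m-sum 0 ✓  L=12 even ✓  3≤5≤7 ✓
Π(2lᵢ+1) = 11×5×11 = 605
triangle coeff Δ(5,2,5) = 1/38610
Σ_t [0,2]: t=0:+1/2880 t=1:−1/576 t=2:+1/2880 = -1/960
(3j)²=10/429 [(5 2 5; 0 0 0)], sign=+1
Σ_t [0,2]: t=0:+1/5760 t=1:−1/5040 t=2:+1/161280 = -1/53760
(3j)²=1/4290 [(5 2 5; 3 0 -3)], sign=-1
⇒ 4πI² = 5/1521
I = (-1)√(5/1521/(4π)) = -0.01617393
No selection rule forces the value: the integral is nonzero (none).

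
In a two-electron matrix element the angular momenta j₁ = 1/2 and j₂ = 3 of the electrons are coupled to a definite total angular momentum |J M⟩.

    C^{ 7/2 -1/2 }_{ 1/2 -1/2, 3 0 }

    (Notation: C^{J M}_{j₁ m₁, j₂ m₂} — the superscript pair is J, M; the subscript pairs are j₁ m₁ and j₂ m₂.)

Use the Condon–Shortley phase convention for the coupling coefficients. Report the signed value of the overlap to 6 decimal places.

j₁+j₂−J=0  J+j₁−j₂=1  J−j₁+j₂=6  j₁+j₂+J+1=8
(j₁±m₁, j₂±m₂, J±M) = (0,1,3,3,3,4)
P² = 5184/7
sum k=0..0:
  [0] +1/36 = 1/36
S = 1/36
C² = P²·S² = 4/7 ; C = +0.755929

+0.755929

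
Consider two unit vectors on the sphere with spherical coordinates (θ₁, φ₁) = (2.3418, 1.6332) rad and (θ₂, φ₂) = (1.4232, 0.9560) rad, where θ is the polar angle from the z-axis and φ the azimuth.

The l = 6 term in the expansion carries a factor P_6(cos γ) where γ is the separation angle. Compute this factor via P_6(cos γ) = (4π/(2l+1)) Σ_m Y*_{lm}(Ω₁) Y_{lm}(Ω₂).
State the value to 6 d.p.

Summing Y*_{l m}(θ₁,φ₁)·Y_{l m}(θ₂,φ₂) over m ∈ [−6, 6]; prefactor 4π/(2·6+1) = 0.966644:
  m=-6: Y*=-0.06120 - 0.02405j  Y=0.38636 + 0.23538j  product -0.01798 - 0.02370j
  m=-5: Y*=0.06794 - 0.21062j  Y=0.01574 + 0.23248j  product 0.05003 + 0.01248j
  m=-4: Y*=0.39717 + 0.10125j  Y=0.20198 - 0.16414j  product 0.09684 - 0.04474j
  m=-3: Y*=-0.07299 + 0.38530j  Y=0.24653 + 0.06918j  product -0.04465 + 0.08994j
  m=-2: Y*=-0.00681 - 0.00085j  Y=-0.06676 - 0.18802j  product 0.00029 + 0.00134j
  m=-1: Y*=-0.02294 + 0.36710j  Y=0.15093 - 0.21376j  product 0.07501 + 0.06031j
  m=+0: Y*=-0.11698 + 0.00000j  Y=-0.18271 + 0.00000j  product 0.02137 + 0.00000j
  m=+1: Y*=0.02294 + 0.36710j  Y=-0.15093 - 0.21376j  product 0.07501 - 0.06031j
  m=+2: Y*=-0.00681 + 0.00085j  Y=-0.06676 + 0.18802j  product 0.00029 - 0.00134j
  m=+3: Y*=0.07299 + 0.38530j  Y=-0.24653 + 0.06918j  product -0.04465 - 0.08994j
  m=+4: Y*=0.39717 - 0.10125j  Y=0.20198 + 0.16414j  product 0.09684 + 0.04474j
  m=+5: Y*=-0.06794 - 0.21062j  Y=-0.01574 + 0.23248j  product 0.05003 - 0.01248j
  m=+6: Y*=-0.06120 + 0.02405j  Y=0.38636 - 0.23538j  product -0.01798 + 0.02370j
Accumulated sum 0.34046 - 0.00000j; after 4π/(2l+1) scaling, 0.32911 - 0.00000j ⇒ P_6 = 0.329107

0.329107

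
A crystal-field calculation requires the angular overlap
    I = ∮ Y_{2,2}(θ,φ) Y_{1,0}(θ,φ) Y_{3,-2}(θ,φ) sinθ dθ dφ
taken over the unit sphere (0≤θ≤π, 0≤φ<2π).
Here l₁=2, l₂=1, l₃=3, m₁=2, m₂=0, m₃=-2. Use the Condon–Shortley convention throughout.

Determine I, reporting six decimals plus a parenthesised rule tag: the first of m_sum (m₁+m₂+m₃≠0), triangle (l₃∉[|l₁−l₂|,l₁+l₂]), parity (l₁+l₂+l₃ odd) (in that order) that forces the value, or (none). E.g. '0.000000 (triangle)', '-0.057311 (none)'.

0.184674 (none)

Rules hold: Σm=0, L=6 even, 1≤3≤3.
N = 5·3·7 = 105
Δ = 0!·4!·2!/7! = 1/105
Racah Σ t=0..0: t=0:+1/4 = 1/4
⇒ 3j(2 1 3; 0 0 0)² = 3/35, sgn -1
Racah Σ t=0..0: t=0:+1/24 = 1/24
⇒ 3j(2 1 3; 2 0 -2)² = 1/21, sgn -1
4πI² = N·(3j₀)²·(3jₘ)² = 3/7
I = +1·√(0.428571/4π) = 0.18467439
No selection rule forces the value: the integral is nonzero (none).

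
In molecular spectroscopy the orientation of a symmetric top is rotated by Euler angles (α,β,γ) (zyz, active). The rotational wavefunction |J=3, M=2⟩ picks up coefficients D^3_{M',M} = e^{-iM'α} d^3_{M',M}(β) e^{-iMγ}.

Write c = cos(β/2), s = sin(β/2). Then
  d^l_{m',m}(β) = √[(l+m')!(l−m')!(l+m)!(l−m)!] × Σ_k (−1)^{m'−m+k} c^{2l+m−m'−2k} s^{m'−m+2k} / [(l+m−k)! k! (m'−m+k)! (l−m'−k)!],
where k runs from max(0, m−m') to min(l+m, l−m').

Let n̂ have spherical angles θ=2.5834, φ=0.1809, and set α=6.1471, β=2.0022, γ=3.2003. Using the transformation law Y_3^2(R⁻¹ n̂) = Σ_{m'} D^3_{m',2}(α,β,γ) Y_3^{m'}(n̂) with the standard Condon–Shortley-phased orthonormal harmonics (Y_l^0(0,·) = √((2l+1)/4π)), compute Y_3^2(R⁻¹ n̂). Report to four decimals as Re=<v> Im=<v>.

Re=0.2540 Im=0.1245

Need the full column D^3_{m',2} for m'=−3..3 at α=6.1471, β=2.0022, γ=3.2003.
cos(β/2)=0.539376, sin(β/2)=0.842065
d^3_{-3,2}: single k=5 term ⇒ +0.559365;  D = +0.483844-0.280685i
d^3_{-2,2}: k∈[4..5] ⇒ +0.731368 -0.356511 = +0.374857;  D = +0.346767-0.142372i
d^3_{-1,2}: k∈[3..4] ⇒ +0.592574 -0.722137 = -0.129563;  D = -0.125422+0.032494i
d^3_{0,2}: k∈[2..3] ⇒ +0.328715 -0.801173 = -0.472459;  D = -0.469206+0.055346i
d^3_{1,2}: k∈[1..2] ⇒ +0.121564 -0.592574 = -0.471010;  D = -0.470927-0.008794i
d^3_{2,2}: k∈[0..1] ⇒ +0.024624 -0.300074 = -0.275451;  D = -0.272159-0.042458i
d^3_{3,2}: single k=0 term ⇒ -0.094163;  D = -0.090209-0.027002i
Y_3^{m'}(θ=2.5834,φ=0.1809) and Σ D·Y over m':
  (+0.4838-0.2807i)·(+0.0531-0.0320i)  (+0.3468-0.1424i)·(-0.2274+0.0861i)  (-0.1254+0.0325i)·(+0.4373-0.0800i)  (-0.4692+0.0553i)·(-0.1891+0.0000i)  (-0.4709-0.0088i)·(-0.4373-0.0800i)  (-0.2722-0.0425i)·(-0.2274-0.0861i)  (-0.0902-0.0270i)·(-0.0531-0.0320i)
Y_3^2(R⁻¹ n̂) = +0.253969+0.124537i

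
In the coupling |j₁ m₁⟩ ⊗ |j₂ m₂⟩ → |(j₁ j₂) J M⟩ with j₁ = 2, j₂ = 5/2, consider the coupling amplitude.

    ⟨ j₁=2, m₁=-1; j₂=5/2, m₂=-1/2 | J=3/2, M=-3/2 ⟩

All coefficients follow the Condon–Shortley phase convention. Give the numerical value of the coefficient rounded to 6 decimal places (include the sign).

triangle: 3!×1!×2!/7! = 12/5040
(j±m)!: 1!×3!×2!×3!×0!×3! = 432
prefactor² = (2J+1)×Δ×N² = 144/35
  k=2: +1/(2!×1!×1!×0!×0!×2!) = 1/4
Σ = 1/4  ⇒  CG² = 144/35×(1/4)² = 9/35
CG = +√(9/35) = +0.507093

+√(9/35) = +0.507093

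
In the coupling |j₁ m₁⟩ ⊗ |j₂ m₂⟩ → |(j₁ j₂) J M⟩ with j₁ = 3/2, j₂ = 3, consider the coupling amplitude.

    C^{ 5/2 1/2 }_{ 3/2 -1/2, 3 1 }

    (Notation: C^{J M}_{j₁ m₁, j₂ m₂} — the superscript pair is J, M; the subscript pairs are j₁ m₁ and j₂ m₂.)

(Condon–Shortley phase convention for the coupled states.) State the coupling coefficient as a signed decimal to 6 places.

-0.119523  (= −√(1/70))

triangle: 2!*1!*4!/8! = 48/40320
(j±m)!: 1!*2!*4!*2!*3!*2! = 1152
prefactor² = (2J+1)*Δ*N² = 288/35
  k=1: −1/(1!*1!*1!*3!*0!*1!) = -1/6
  k=2: +1/(2!*0!*0!*2!*1!*2!) = 1/8
Σ = -1/24  ⇒  CG² = 288/35*(-1/24)² = 1/70
CG = −√(1/70) = -0.119523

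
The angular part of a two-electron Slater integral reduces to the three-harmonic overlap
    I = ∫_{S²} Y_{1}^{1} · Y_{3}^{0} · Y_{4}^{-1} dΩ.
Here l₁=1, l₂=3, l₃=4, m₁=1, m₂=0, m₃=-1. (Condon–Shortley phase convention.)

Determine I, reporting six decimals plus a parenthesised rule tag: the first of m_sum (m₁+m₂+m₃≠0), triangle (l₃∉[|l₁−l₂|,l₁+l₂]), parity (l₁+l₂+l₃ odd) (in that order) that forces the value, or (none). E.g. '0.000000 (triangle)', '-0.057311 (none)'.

-0.194664 (none)

Rules hold: Σm=0, L=8 even, 2≤4≤4.
N = 3·7·9 = 189
Δ = 0!·2!·6!/9! = 1/252
Racah Σ t=0..0: t=0:+1/36 = 1/36
⇒ 3j(1 3 4; 0 0 0)² = 4/63, sgn +1
Racah Σ t=0..0: t=0:+1/72 = 1/72
⇒ 3j(1 3 4; 1 0 -1)² = 5/126, sgn -1
4πI² = N·(3j₀)²·(3jₘ)² = 10/21
I = -1·√(0.47619/4π) = -0.19466390
No selection rule forces the value: the integral is nonzero (none).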